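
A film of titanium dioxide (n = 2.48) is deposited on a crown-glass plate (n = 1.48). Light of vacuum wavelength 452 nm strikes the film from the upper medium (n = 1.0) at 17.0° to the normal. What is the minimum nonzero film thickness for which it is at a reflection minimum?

91.8 nm

Ray reflecting at the top interface goes from n = 1.0 toward n = 2.48: a half-wave phase shift.
Bottom surface (2.48 → 1.48): reflection off a lower-index medium gives no phase shift.
The two reflections differ by half a wavelength.
With one net inversion, destructive interference in reflection requires 2 n t cos θ_r = m λ.
Snell's law: 1.0 sin 17.0° = 2.48 sin θ_r → sin θ_r = 0.118, cos θ_r = 0.993.
Minimum nonzero at m = 1: t = λ / (2 n cos θ_r) = 452 / (2 × 2.48 × 0.993) = 91.8 nm.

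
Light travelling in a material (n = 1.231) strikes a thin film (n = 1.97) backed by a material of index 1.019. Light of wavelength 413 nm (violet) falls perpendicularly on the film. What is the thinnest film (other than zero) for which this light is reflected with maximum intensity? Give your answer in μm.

0.0524 μm

Top surface (1.231 → 1.97): reflection off a higher-index medium gives a half-wave phase shift.
Bottom surface (1.97 → 1.019): reflection off a lower-index medium gives no phase shift.
Exactly one π shift → a net half-wave offset.
For maximum reflection here: 2 n t = (m + ½) λ.
Minimum at m = 0: t = λ / (4 n) = 413 / (4 × 1.97) = 52.4 nm.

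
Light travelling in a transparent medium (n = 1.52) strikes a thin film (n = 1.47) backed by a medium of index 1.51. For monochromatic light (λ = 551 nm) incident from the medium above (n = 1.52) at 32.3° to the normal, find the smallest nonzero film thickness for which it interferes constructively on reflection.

112 nm

Ray reflecting at the top interface goes from n = 1.52 toward n = 1.47: no phase shift.
Ray reflecting at the bottom interface goes from n = 1.47 toward n = 1.51: a half-wave phase shift.
Net: one phase inversion between the two reflected rays.
With one net inversion, constructive interference in reflection requires 2 n t cos θ_r = (m + ½) λ.
Snell's law: 1.52 sin 32.3° = 1.47 sin θ_r → sin θ_r = 0.553, cos θ_r = 0.833.
Minimum at m = 0: t = λ / (4 n cos θ_r) = 551 / (4 × 1.47 × 0.833) = 112 nm.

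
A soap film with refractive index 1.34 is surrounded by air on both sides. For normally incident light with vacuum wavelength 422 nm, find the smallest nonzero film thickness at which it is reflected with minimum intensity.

Top surface (1.0 → 1.34): reflection off a higher-index medium gives a half-wave phase shift.
At the lower boundary (n = 1.34 to n = 1.0) the reflected ray undergoes no phase shift.
Net: one phase inversion between the two reflected rays.
So the condition for destructive reflection is 2 n t = m λ.
Minimum nonzero at m = 1: t = λ / (2 n) = 422 / (2 × 1.34) = 157 nm.

157 nm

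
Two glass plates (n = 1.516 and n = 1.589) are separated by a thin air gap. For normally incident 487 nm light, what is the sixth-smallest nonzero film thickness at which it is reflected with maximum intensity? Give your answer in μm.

1.34 μm

Ray reflecting at the top interface goes from n = 1.516 toward n = 1.0: no phase shift.
Ray reflecting at the bottom interface goes from n = 1.0 toward n = 1.589: a half-wave phase shift.
Net: one phase inversion between the two reflected rays.
With one net inversion, constructive interference in reflection requires 2 n t = (m + ½) λ.
The sixth-smallest nonzero thickness corresponds to m = 5: t = (m + ½) λ / (2 n) = 5.50 × 487 / (2 × 1.0) = 1339 nm.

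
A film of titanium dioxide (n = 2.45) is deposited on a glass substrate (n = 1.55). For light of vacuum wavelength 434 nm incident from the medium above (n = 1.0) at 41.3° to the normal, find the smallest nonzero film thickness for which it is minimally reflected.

Top surface (1.0 → 2.45): reflection off a higher-index medium gives a half-wave phase shift.
Bottom surface (2.45 → 1.55): reflection off a lower-index medium gives no phase shift.
The two reflections differ by half a wavelength.
So the condition for destructive reflection is 2 n t cos θ_r = m λ.
Snell's law: 1.0 sin 41.3° = 2.45 sin θ_r → sin θ_r = 0.269, cos θ_r = 0.963.
Minimum nonzero at m = 1: t = λ / (2 n cos θ_r) = 434 / (2 × 2.45 × 0.963) = 92.0 nm.

92.0 nm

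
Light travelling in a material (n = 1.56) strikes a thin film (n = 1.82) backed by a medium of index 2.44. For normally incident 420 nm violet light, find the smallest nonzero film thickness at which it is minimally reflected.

Top surface (1.56 → 1.82): reflection off a higher-index medium gives a half-wave phase shift.
At the lower boundary (n = 1.82 to n = 2.44) the reflected ray undergoes a half-wave phase shift.
The two reflections carry the same phase change, so no net offset.
With no net inversion, destructive interference in reflection requires 2 n t = (m + ½) λ.
Minimum at m = 0: t = λ / (4 n) = 420 / (4 × 1.82) = 57.7 nm.

57.7 nm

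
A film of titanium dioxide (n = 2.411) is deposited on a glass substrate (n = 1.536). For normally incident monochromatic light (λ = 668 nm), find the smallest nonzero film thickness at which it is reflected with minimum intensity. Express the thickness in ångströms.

1385 Å

At the upper boundary (n = 1.0 to n = 2.411) the reflected ray undergoes a half-wave phase shift.
Bottom surface (2.411 → 1.536): reflection off a lower-index medium gives no phase shift.
Net: one phase inversion between the two reflected rays.
For minimum reflection here: 2 n t = m λ.
Minimum nonzero at m = 1: t = λ / (2 n) = 668 / (2 × 2.411) = 139 nm.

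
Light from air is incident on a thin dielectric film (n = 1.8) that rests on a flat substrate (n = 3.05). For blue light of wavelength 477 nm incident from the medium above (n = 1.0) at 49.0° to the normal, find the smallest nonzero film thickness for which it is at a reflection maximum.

Top surface (1.0 → 1.8): reflection off a higher-index medium gives a half-wave phase shift.
Bottom surface (1.8 → 3.05): reflection off a higher-index medium gives a half-wave phase shift.
Zero or two π shifts → no net half-wave offset.
For strong reflection here: 2 n t cos θ_r = m λ.
Snell's law: 1.0 sin 49.0° = 1.8 sin θ_r → sin θ_r = 0.419, cos θ_r = 0.908.
Minimum nonzero at m = 1: t = λ / (2 n cos θ_r) = 477 / (2 × 1.8 × 0.908) = 146 nm.

146 nm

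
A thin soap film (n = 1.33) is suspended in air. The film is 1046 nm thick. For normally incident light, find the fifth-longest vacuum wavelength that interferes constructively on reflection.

At the upper boundary (n = 1.0 to n = 1.33) the reflected ray undergoes a half-wave phase shift.
At the lower boundary (n = 1.33 to n = 1.0) the reflected ray undergoes no phase shift.
Exactly one π shift → a net half-wave offset.
So the condition for constructive reflection is 2 n t = (m + ½) λ.
λ = 2 n t / (m + ½). The fifth-longest wavelength is m = 4: λ = 2 × 1.33 × 1046 / 4.50 = 618 nm.

618 nm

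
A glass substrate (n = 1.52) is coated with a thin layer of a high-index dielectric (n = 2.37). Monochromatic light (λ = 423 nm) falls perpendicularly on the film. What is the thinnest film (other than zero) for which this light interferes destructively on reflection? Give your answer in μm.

Ray reflecting at the top interface goes from n = 1.0 toward n = 2.37: a half-wave phase shift.
Bottom surface (2.37 → 1.52): reflection off a lower-index medium gives no phase shift.
Net: one phase inversion between the two reflected rays.
For minimum reflection here: 2 n t = m λ.
Minimum nonzero at m = 1: t = λ / (2 n) = 423 / (2 × 2.37) = 89.2 nm.

0.0892 μm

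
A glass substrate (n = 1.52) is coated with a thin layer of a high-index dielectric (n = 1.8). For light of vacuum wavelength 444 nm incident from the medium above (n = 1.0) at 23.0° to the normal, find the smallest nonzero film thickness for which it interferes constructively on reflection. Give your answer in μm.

0.0632 μm

Top surface (1.0 → 1.8): reflection off a higher-index medium gives a half-wave phase shift.
Ray reflecting at the bottom interface goes from n = 1.8 toward n = 1.52: no phase shift.
The two reflections differ by half a wavelength.
For bright reflection here: 2 n t cos θ_r = (m + ½) λ.
Snell's law: 1.0 sin 23.0° = 1.8 sin θ_r → sin θ_r = 0.217, cos θ_r = 0.976.
Minimum at m = 0: t = λ / (4 n cos θ_r) = 444 / (4 × 1.8 × 0.976) = 63.2 nm.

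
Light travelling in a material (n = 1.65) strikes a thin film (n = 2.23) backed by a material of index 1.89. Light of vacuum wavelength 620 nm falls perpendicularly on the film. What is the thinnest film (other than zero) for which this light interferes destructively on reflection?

139 nm

At the upper boundary (n = 1.65 to n = 2.23) the reflected ray undergoes a half-wave phase shift.
At the lower boundary (n = 2.23 to n = 1.89) the reflected ray undergoes no phase shift.
Exactly one π shift → a net half-wave offset.
So the condition for destructive reflection is 2 n t = m λ.
Minimum nonzero at m = 1: t = λ / (2 n) = 620 / (2 × 2.23) = 139 nm.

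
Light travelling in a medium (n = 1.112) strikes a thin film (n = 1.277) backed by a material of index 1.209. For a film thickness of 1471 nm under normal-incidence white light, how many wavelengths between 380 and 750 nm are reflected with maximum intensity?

Ray reflecting at the top interface goes from n = 1.112 toward n = 1.277: a half-wave phase shift.
At the lower boundary (n = 1.277 to n = 1.209) the reflected ray undergoes no phase shift.
The two reflections differ by half a wavelength.
For bright reflection here: 2 n t = (m + ½) λ.
λ = 2 n t / (m + ½) = 3757 / (m + ½) nm.
m=4: 835 nm (IR); m=5: 683 nm (visible); m=6: 578 nm (visible); m=7: 501 nm (visible); m=8: 442 nm (visible); m=9: 395 nm (visible); m=10: 358 nm (UV).

5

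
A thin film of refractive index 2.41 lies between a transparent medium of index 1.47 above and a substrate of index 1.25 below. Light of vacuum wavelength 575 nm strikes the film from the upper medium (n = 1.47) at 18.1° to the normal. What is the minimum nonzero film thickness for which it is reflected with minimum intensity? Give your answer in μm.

0.121 μm

Top surface (1.47 → 2.41): reflection off a higher-index medium gives a half-wave phase shift.
Bottom surface (2.41 → 1.25): reflection off a lower-index medium gives no phase shift.
Exactly one π shift → a net half-wave offset.
With one net inversion, destructive interference in reflection requires 2 n t cos θ_r = m λ.
Snell's law: 1.47 sin 18.1° = 2.41 sin θ_r → sin θ_r = 0.189, cos θ_r = 0.982.
Minimum nonzero at m = 1: t = λ / (2 n cos θ_r) = 575 / (2 × 2.41 × 0.982) = 121 nm.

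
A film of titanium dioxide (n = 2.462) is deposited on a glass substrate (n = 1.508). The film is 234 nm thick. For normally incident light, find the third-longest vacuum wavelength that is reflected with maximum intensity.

Top surface (1.0 → 2.462): reflection off a higher-index medium gives a half-wave phase shift.
Ray reflecting at the bottom interface goes from n = 2.462 toward n = 1.508: no phase shift.
Net: one phase inversion between the two reflected rays.
So the condition for constructive reflection is 2 n t = (m + ½) λ.
λ = 2 n t / (m + ½). The third-longest wavelength is m = 2: λ = 2 × 2.462 × 234 / 2.50 = 461 nm.

461 nm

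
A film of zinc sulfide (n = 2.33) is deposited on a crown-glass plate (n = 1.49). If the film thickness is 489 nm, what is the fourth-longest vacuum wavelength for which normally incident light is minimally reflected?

Ray reflecting at the top interface goes from n = 1.0 toward n = 2.33: a half-wave phase shift.
Ray reflecting at the bottom interface goes from n = 2.33 toward n = 1.49: no phase shift.
Net: one phase inversion between the two reflected rays.
So the condition for destructive reflection is 2 n t = m λ.
λ = 2 n t / m. The fourth-longest wavelength is m = 4: λ = 2 × 2.33 × 489 / 4.00 = 570 nm.

570 nm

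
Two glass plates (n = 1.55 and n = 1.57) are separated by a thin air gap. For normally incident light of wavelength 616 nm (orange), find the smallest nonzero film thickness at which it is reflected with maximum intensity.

154 nm

Top surface (1.55 → 1.0): reflection off a lower-index medium gives no phase shift.
Bottom surface (1.0 → 1.57): reflection off a higher-index medium gives a half-wave phase shift.
Exactly one π shift → a net half-wave offset.
So the condition for constructive reflection is 2 n t = (m + ½) λ.
Minimum at m = 0: t = λ / (4 n) = 616 / (4 × 1.0) = 154 nm.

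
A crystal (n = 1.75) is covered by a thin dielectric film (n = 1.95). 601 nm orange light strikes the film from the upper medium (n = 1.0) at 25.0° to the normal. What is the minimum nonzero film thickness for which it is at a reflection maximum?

Ray reflecting at the top interface goes from n = 1.0 toward n = 1.95: a half-wave phase shift.
At the lower boundary (n = 1.95 to n = 1.75) the reflected ray undergoes no phase shift.
The two reflections differ by half a wavelength.
For strong reflection here: 2 n t cos θ_r = (m + ½) λ.
Snell's law: 1.0 sin 25.0° = 1.95 sin θ_r → sin θ_r = 0.217, cos θ_r = 0.976.
Minimum at m = 0: t = λ / (4 n cos θ_r) = 601 / (4 × 1.95 × 0.976) = 78.9 nm.

78.9 nm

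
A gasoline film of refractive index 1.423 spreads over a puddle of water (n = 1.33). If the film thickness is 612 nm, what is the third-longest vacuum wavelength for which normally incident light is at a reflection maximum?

697 nm

At the upper boundary (n = 1.0 to n = 1.423) the reflected ray undergoes a half-wave phase shift.
Bottom surface (1.423 → 1.33): reflection off a lower-index medium gives no phase shift.
Net: one phase inversion between the two reflected rays.
For strong reflection here: 2 n t = (m + ½) λ.
λ = 2 n t / (m + ½). The third-longest wavelength is m = 2: λ = 2 × 1.423 × 612 / 2.50 = 697 nm.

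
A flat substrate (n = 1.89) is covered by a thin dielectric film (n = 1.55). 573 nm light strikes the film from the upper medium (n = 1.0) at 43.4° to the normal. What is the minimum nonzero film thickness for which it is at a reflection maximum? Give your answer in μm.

At the upper boundary (n = 1.0 to n = 1.55) the reflected ray undergoes a half-wave phase shift.
Bottom surface (1.55 → 1.89): reflection off a higher-index medium gives a half-wave phase shift.
The two reflections carry the same phase change, so no net offset.
For bright reflection here: 2 n t cos θ_r = m λ.
Snell's law: 1.0 sin 43.4° = 1.55 sin θ_r → sin θ_r = 0.443, cos θ_r = 0.896.
Minimum nonzero at m = 1: t = λ / (2 n cos θ_r) = 573 / (2 × 1.55 × 0.896) = 206 nm.

0.206 μm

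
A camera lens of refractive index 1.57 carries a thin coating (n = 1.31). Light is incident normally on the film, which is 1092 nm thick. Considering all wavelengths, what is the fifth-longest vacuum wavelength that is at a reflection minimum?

636 nm

Top surface (1.0 → 1.31): reflection off a higher-index medium gives a half-wave phase shift.
At the lower boundary (n = 1.31 to n = 1.57) the reflected ray undergoes a half-wave phase shift.
Net: no relative phase inversion (both shifts match).
For minimum reflection here: 2 n t = (m + ½) λ.
λ = 2 n t / (m + ½). The fifth-longest wavelength is m = 4: λ = 2 × 1.31 × 1092 / 4.50 = 636 nm.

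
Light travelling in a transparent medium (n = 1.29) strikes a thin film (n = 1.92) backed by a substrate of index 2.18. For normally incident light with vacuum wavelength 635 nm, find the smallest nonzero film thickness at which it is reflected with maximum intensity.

165 nm

At the upper boundary (n = 1.29 to n = 1.92) the reflected ray undergoes a half-wave phase shift.
Ray reflecting at the bottom interface goes from n = 1.92 toward n = 2.18: a half-wave phase shift.
The two reflections carry the same phase change, so no net offset.
For strong reflection here: 2 n t = m λ.
Minimum nonzero at m = 1: t = λ / (2 n) = 635 / (2 × 1.92) = 165 nm.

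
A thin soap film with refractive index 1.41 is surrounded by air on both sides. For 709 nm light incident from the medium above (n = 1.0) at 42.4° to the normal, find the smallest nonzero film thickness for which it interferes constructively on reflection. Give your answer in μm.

0.143 μm

Top surface (1.0 → 1.41): reflection off a higher-index medium gives a half-wave phase shift.
Bottom surface (1.41 → 1.0): reflection off a lower-index medium gives no phase shift.
Net: one phase inversion between the two reflected rays.
With one net inversion, constructive interference in reflection requires 2 n t cos θ_r = (m + ½) λ.
Snell's law: 1.0 sin 42.4° = 1.41 sin θ_r → sin θ_r = 0.478, cos θ_r = 0.878.
Minimum at m = 0: t = λ / (4 n cos θ_r) = 709 / (4 × 1.41 × 0.878) = 143 nm.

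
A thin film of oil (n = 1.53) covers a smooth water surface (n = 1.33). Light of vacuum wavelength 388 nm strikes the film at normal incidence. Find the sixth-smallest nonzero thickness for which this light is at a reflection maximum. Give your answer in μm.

0.697 μm

Top surface (1.0 → 1.53): reflection off a higher-index medium gives a half-wave phase shift.
Ray reflecting at the bottom interface goes from n = 1.53 toward n = 1.33: no phase shift.
The two reflections differ by half a wavelength.
So the condition for constructive reflection is 2 n t = (m + ½) λ.
The sixth-smallest nonzero thickness corresponds to m = 5: t = (m + ½) λ / (2 n) = 5.50 × 388 / (2 × 1.53) = 697 nm.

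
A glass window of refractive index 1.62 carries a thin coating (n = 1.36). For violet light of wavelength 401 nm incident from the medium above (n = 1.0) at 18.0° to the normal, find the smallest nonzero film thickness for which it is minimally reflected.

At the upper boundary (n = 1.0 to n = 1.36) the reflected ray undergoes a half-wave phase shift.
At the lower boundary (n = 1.36 to n = 1.62) the reflected ray undergoes a half-wave phase shift.
The two reflections carry the same phase change, so no net offset.
So the condition for destructive reflection is 2 n t cos θ_r = (m + ½) λ.
Snell's law: 1.0 sin 18.0° = 1.36 sin θ_r → sin θ_r = 0.227, cos θ_r = 0.974.
Minimum at m = 0: t = λ / (4 n cos θ_r) = 401 / (4 × 1.36 × 0.974) = 75.7 nm.

75.7 nm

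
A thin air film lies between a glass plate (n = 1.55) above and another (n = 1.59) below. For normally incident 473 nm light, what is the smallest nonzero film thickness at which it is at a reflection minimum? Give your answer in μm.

Top surface (1.55 → 1.0): reflection off a lower-index medium gives no phase shift.
Bottom surface (1.0 → 1.59): reflection off a higher-index medium gives a half-wave phase shift.
Exactly one π shift → a net half-wave offset.
So the condition for destructive reflection is 2 n t = m λ.
The smallest nonzero thickness corresponds to m = 1: t = m λ / (2 n) = 1.00 × 473 / (2 × 1.0) = 237 nm.

0.237 μm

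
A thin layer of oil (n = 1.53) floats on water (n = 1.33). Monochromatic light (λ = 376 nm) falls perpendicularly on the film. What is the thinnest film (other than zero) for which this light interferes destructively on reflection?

123 nm

Ray reflecting at the top interface goes from n = 1.0 toward n = 1.53: a half-wave phase shift.
At the lower boundary (n = 1.53 to n = 1.33) the reflected ray undergoes no phase shift.
Exactly one π shift → a net half-wave offset.
With one net inversion, destructive interference in reflection requires 2 n t = m λ.
Minimum nonzero at m = 1: t = λ / (2 n) = 376 / (2 × 1.53) = 123 nm.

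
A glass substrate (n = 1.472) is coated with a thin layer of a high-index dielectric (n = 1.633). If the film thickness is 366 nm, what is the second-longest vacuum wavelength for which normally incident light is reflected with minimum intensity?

598 nm

Ray reflecting at the top interface goes from n = 1.0 toward n = 1.633: a half-wave phase shift.
At the lower boundary (n = 1.633 to n = 1.472) the reflected ray undergoes no phase shift.
The two reflections differ by half a wavelength.
With one net inversion, destructive interference in reflection requires 2 n t = m λ.
λ = 2 n t / m. The second-longest wavelength is m = 2: λ = 2 × 1.633 × 366 / 2.00 = 598 nm.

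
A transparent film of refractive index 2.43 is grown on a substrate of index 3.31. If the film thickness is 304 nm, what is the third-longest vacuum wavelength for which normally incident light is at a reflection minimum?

591 nm

Ray reflecting at the top interface goes from n = 1.0 toward n = 2.43: a half-wave phase shift.
At the lower boundary (n = 2.43 to n = 3.31) the reflected ray undergoes a half-wave phase shift.
Zero or two π shifts → no net half-wave offset.
For dark reflection here: 2 n t = (m + ½) λ.
λ = 2 n t / (m + ½). The third-longest wavelength is m = 2: λ = 2 × 2.43 × 304 / 2.50 = 591 nm.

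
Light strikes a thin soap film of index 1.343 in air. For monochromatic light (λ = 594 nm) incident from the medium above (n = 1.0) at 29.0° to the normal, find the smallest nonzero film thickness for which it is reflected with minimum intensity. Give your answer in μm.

0.237 μm

At the upper boundary (n = 1.0 to n = 1.343) the reflected ray undergoes a half-wave phase shift.
Bottom surface (1.343 → 1.0): reflection off a lower-index medium gives no phase shift.
Exactly one π shift → a net half-wave offset.
So the condition for destructive reflection is 2 n t cos θ_r = m λ.
Snell's law: 1.0 sin 29.0° = 1.343 sin θ_r → sin θ_r = 0.361, cos θ_r = 0.933.
Minimum nonzero at m = 1: t = λ / (2 n cos θ_r) = 594 / (2 × 1.343 × 0.933) = 237 nm.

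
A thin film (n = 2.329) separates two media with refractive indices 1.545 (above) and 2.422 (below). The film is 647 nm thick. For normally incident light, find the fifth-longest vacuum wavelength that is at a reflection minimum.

670 nm

Ray reflecting at the top interface goes from n = 1.545 toward n = 2.329: a half-wave phase shift.
Ray reflecting at the bottom interface goes from n = 2.329 toward n = 2.422: a half-wave phase shift.
The two reflections carry the same phase change, so no net offset.
For dark reflection here: 2 n t = (m + ½) λ.
λ = 2 n t / (m + ½). The fifth-longest wavelength is m = 4: λ = 2 × 2.329 × 647 / 4.50 = 670 nm.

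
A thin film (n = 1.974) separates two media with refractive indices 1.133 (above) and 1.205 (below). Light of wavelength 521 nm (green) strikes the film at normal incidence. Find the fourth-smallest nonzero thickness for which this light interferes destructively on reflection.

528 nm

Top surface (1.133 → 1.974): reflection off a higher-index medium gives a half-wave phase shift.
Ray reflecting at the bottom interface goes from n = 1.974 toward n = 1.205: no phase shift.
Net: one phase inversion between the two reflected rays.
With one net inversion, destructive interference in reflection requires 2 n t = m λ.
The fourth-smallest nonzero thickness corresponds to m = 4: t = m λ / (2 n) = 4.00 × 521 / (2 × 1.974) = 528 nm.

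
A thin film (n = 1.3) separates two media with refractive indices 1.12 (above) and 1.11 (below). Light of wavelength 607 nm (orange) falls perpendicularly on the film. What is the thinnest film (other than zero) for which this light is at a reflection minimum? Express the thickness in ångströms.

Top surface (1.12 → 1.3): reflection off a higher-index medium gives a half-wave phase shift.
Ray reflecting at the bottom interface goes from n = 1.3 toward n = 1.11: no phase shift.
Exactly one π shift → a net half-wave offset.
For minimum reflection here: 2 n t = m λ.
Minimum nonzero at m = 1: t = λ / (2 n) = 607 / (2 × 1.3) = 233 nm.

2335 Å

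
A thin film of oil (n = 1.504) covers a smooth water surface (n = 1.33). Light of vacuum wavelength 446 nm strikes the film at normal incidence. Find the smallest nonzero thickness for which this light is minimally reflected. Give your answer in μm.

0.148 μm

Top surface (1.0 → 1.504): reflection off a higher-index medium gives a half-wave phase shift.
Ray reflecting at the bottom interface goes from n = 1.504 toward n = 1.33: no phase shift.
The two reflections differ by half a wavelength.
With one net inversion, destructive interference in reflection requires 2 n t = m λ.
The smallest nonzero thickness corresponds to m = 1: t = m λ / (2 n) = 1.00 × 446 / (2 × 1.504) = 148 nm.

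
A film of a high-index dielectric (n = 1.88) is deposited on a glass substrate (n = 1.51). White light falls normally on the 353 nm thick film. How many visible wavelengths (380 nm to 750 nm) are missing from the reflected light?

2

Ray reflecting at the top interface goes from n = 1.0 toward n = 1.88: a half-wave phase shift.
Bottom surface (1.88 → 1.51): reflection off a lower-index medium gives no phase shift.
The two reflections differ by half a wavelength.
With one net inversion, destructive interference in reflection requires 2 n t = m λ.
λ = 2 n t / m = 1327 / m nm.
m=1: 1327 nm (IR); m=2: 664 nm (visible); m=3: 442 nm (visible); m=4: 332 nm (UV).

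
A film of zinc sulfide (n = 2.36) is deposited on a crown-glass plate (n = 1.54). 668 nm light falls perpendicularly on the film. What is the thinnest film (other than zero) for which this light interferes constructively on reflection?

At the upper boundary (n = 1.0 to n = 2.36) the reflected ray undergoes a half-wave phase shift.
At the lower boundary (n = 2.36 to n = 1.54) the reflected ray undergoes no phase shift.
The two reflections differ by half a wavelength.
So the condition for constructive reflection is 2 n t = (m + ½) λ.
Minimum at m = 0: t = λ / (4 n) = 668 / (4 × 2.36) = 70.8 nm.

70.8 nm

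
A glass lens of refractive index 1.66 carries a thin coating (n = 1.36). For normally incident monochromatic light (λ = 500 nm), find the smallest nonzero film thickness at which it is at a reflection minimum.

91.9 nm

Ray reflecting at the top interface goes from n = 1.0 toward n = 1.36: a half-wave phase shift.
Ray reflecting at the bottom interface goes from n = 1.36 toward n = 1.66: a half-wave phase shift.
Zero or two π shifts → no net half-wave offset.
So the condition for destructive reflection is 2 n t = (m + ½) λ.
Minimum at m = 0: t = λ / (4 n) = 500 / (4 × 1.36) = 91.9 nm.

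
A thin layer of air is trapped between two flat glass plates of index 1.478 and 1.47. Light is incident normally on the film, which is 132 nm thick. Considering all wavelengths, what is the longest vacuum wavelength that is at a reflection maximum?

At the upper boundary (n = 1.478 to n = 1.0) the reflected ray undergoes no phase shift.
Bottom surface (1.0 → 1.47): reflection off a higher-index medium gives a half-wave phase shift.
The two reflections differ by half a wavelength.
So the condition for constructive reflection is 2 n t = (m + ½) λ.
λ = 2 n t / (m + ½). The longest wavelength is m = 0: λ = 2 × 1.0 × 132 / 0.500 = 528 nm.

528 nm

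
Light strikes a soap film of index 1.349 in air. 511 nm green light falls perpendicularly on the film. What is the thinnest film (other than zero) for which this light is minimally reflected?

189 nm

At the upper boundary (n = 1.0 to n = 1.349) the reflected ray undergoes a half-wave phase shift.
Ray reflecting at the bottom interface goes from n = 1.349 toward n = 1.0: no phase shift.
Net: one phase inversion between the two reflected rays.
For dark reflection here: 2 n t = m λ.
Minimum nonzero at m = 1: t = λ / (2 n) = 511 / (2 × 1.349) = 189 nm.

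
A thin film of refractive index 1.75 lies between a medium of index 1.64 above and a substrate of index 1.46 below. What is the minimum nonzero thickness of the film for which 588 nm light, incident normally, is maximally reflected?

Ray reflecting at the top interface goes from n = 1.64 toward n = 1.75: a half-wave phase shift.
At the lower boundary (n = 1.75 to n = 1.46) the reflected ray undergoes no phase shift.
Net: one phase inversion between the two reflected rays.
With one net inversion, constructive interference in reflection requires 2 n t = (m + ½) λ.
Minimum at m = 0: t = λ / (4 n) = 588 / (4 × 1.75) = 84.0 nm.

84.0 nm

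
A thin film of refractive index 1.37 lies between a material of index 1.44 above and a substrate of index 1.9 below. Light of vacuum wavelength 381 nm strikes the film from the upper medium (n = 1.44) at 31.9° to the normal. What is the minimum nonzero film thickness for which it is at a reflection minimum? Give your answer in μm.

0.167 μm

At the upper boundary (n = 1.44 to n = 1.37) the reflected ray undergoes no phase shift.
Bottom surface (1.37 → 1.9): reflection off a higher-index medium gives a half-wave phase shift.
Exactly one π shift → a net half-wave offset.
So the condition for destructive reflection is 2 n t cos θ_r = m λ.
Snell's law: 1.44 sin 31.9° = 1.37 sin θ_r → sin θ_r = 0.555, cos θ_r = 0.832.
Minimum nonzero at m = 1: t = λ / (2 n cos θ_r) = 381 / (2 × 1.37 × 0.832) = 167 nm.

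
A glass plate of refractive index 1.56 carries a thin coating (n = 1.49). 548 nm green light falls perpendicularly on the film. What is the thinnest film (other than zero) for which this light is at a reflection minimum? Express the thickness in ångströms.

919 Å

Top surface (1.0 → 1.49): reflection off a higher-index medium gives a half-wave phase shift.
At the lower boundary (n = 1.49 to n = 1.56) the reflected ray undergoes a half-wave phase shift.
Zero or two π shifts → no net half-wave offset.
For minimum reflection here: 2 n t = (m + ½) λ.
Minimum at m = 0: t = λ / (4 n) = 548 / (4 × 1.49) = 91.9 nm.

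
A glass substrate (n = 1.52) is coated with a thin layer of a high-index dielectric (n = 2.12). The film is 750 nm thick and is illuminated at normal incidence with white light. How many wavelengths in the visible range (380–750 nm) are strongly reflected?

Ray reflecting at the top interface goes from n = 1.0 toward n = 2.12: a half-wave phase shift.
Ray reflecting at the bottom interface goes from n = 2.12 toward n = 1.52: no phase shift.
Exactly one π shift → a net half-wave offset.
With one net inversion, constructive interference in reflection requires 2 n t = (m + ½) λ.
λ = 2 n t / (m + ½) = 3180 / (m + ½) nm.
m=3: 909 nm (IR); m=4: 707 nm (visible); m=5: 578 nm (visible); m=6: 489 nm (visible); m=7: 424 nm (visible); m=8: 374 nm (UV).

4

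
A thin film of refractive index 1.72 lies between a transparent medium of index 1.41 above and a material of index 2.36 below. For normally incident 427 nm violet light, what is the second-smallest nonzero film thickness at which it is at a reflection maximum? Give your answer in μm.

At the upper boundary (n = 1.41 to n = 1.72) the reflected ray undergoes a half-wave phase shift.
At the lower boundary (n = 1.72 to n = 2.36) the reflected ray undergoes a half-wave phase shift.
Net: no relative phase inversion (both shifts match).
For maximum reflection here: 2 n t = m λ.
The second-smallest nonzero thickness corresponds to m = 2: t = m λ / (2 n) = 2.00 × 427 / (2 × 1.72) = 248 nm.

0.248 μm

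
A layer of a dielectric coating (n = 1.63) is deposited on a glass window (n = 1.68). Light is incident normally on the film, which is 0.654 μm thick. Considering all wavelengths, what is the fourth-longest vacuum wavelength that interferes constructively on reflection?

Ray reflecting at the top interface goes from n = 1.0 toward n = 1.63: a half-wave phase shift.
At the lower boundary (n = 1.63 to n = 1.68) the reflected ray undergoes a half-wave phase shift.
The two reflections carry the same phase change, so no net offset.
For strong reflection here: 2 n t = m λ.
λ = 2 n t / m. The fourth-longest wavelength is m = 4: λ = 2 × 1.63 × 654 / 4.00 = 533 nm.

533 nm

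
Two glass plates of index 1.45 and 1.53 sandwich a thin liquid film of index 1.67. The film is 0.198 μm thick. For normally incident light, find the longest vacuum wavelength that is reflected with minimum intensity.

Ray reflecting at the top interface goes from n = 1.45 toward n = 1.67: a half-wave phase shift.
At the lower boundary (n = 1.67 to n = 1.53) the reflected ray undergoes no phase shift.
Net: one phase inversion between the two reflected rays.
For weak reflection here: 2 n t = m λ.
λ = 2 n t / m. The longest wavelength is m = 1: λ = 2 × 1.67 × 198 / 1.00 = 661 nm.

661 nm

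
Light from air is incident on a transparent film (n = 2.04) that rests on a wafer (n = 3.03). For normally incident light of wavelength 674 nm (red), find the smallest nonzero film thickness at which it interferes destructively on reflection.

Ray reflecting at the top interface goes from n = 1.0 toward n = 2.04: a half-wave phase shift.
Bottom surface (2.04 → 3.03): reflection off a higher-index medium gives a half-wave phase shift.
Net: no relative phase inversion (both shifts match).
So the condition for destructive reflection is 2 n t = (m + ½) λ.
Minimum at m = 0: t = λ / (4 n) = 674 / (4 × 2.04) = 82.6 nm.

82.6 nm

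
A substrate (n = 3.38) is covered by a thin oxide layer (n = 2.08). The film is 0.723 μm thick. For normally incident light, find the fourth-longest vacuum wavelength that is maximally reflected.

752 nm

At the upper boundary (n = 1.0 to n = 2.08) the reflected ray undergoes a half-wave phase shift.
At the lower boundary (n = 2.08 to n = 3.38) the reflected ray undergoes a half-wave phase shift.
Zero or two π shifts → no net half-wave offset.
With no net inversion, constructive interference in reflection requires 2 n t = m λ.
λ = 2 n t / m. The fourth-longest wavelength is m = 4: λ = 2 × 2.08 × 723 / 4.00 = 752 nm.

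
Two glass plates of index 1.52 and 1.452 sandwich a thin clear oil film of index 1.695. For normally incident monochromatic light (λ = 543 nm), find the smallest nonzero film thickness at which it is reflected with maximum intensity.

80.1 nm

Ray reflecting at the top interface goes from n = 1.52 toward n = 1.695: a half-wave phase shift.
Bottom surface (1.695 → 1.452): reflection off a lower-index medium gives no phase shift.
Net: one phase inversion between the two reflected rays.
For strong reflection here: 2 n t = (m + ½) λ.
Minimum at m = 0: t = λ / (4 n) = 543 / (4 × 1.695) = 80.1 nm.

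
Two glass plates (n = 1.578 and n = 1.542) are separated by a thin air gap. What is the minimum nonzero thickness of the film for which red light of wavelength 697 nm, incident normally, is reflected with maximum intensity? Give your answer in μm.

Top surface (1.578 → 1.0): reflection off a lower-index medium gives no phase shift.
At the lower boundary (n = 1.0 to n = 1.542) the reflected ray undergoes a half-wave phase shift.
Net: one phase inversion between the two reflected rays.
So the condition for constructive reflection is 2 n t = (m + ½) λ.
Minimum at m = 0: t = λ / (4 n) = 697 / (4 × 1.0) = 174 nm.

0.174 μm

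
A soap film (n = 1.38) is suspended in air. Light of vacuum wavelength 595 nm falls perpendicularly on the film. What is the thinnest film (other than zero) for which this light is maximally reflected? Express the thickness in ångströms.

1078 Å

Ray reflecting at the top interface goes from n = 1.0 toward n = 1.38: a half-wave phase shift.
Ray reflecting at the bottom interface goes from n = 1.38 toward n = 1.0: no phase shift.
Net: one phase inversion between the two reflected rays.
With one net inversion, constructive interference in reflection requires 2 n t = (m + ½) λ.
Minimum at m = 0: t = λ / (4 n) = 595 / (4 × 1.38) = 108 nm.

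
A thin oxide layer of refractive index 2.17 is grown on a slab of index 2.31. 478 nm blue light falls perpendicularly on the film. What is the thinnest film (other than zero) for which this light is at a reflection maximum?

110 nm

At the upper boundary (n = 1.0 to n = 2.17) the reflected ray undergoes a half-wave phase shift.
Ray reflecting at the bottom interface goes from n = 2.17 toward n = 2.31: a half-wave phase shift.
The two reflections carry the same phase change, so no net offset.
With no net inversion, constructive interference in reflection requires 2 n t = m λ.
Minimum nonzero at m = 1: t = λ / (2 n) = 478 / (2 × 2.17) = 110 nm.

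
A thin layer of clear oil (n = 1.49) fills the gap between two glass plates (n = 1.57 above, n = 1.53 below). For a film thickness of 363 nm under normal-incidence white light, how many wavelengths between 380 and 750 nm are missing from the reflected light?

1

Top surface (1.57 → 1.49): reflection off a lower-index medium gives no phase shift.
Bottom surface (1.49 → 1.53): reflection off a higher-index medium gives a half-wave phase shift.
The two reflections differ by half a wavelength.
For minimum reflection here: 2 n t = m λ.
λ = 2 n t / m = 1082 / m nm.
m=1: 1082 nm (IR); m=2: 541 nm (visible); m=3: 361 nm (UV).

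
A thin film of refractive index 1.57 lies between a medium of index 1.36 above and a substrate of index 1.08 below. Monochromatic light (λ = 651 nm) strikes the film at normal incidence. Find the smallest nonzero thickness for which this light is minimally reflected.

Top surface (1.36 → 1.57): reflection off a higher-index medium gives a half-wave phase shift.
Bottom surface (1.57 → 1.08): reflection off a lower-index medium gives no phase shift.
The two reflections differ by half a wavelength.
So the condition for destructive reflection is 2 n t = m λ.
The smallest nonzero thickness corresponds to m = 1: t = m λ / (2 n) = 1.00 × 651 / (2 × 1.57) = 207 nm.

207 nm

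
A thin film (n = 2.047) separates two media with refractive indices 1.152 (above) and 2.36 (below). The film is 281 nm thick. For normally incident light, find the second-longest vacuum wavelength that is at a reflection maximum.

575 nm

Ray reflecting at the top interface goes from n = 1.152 toward n = 2.047: a half-wave phase shift.
At the lower boundary (n = 2.047 to n = 2.36) the reflected ray undergoes a half-wave phase shift.
Zero or two π shifts → no net half-wave offset.
For strong reflection here: 2 n t = m λ.
λ = 2 n t / m. The second-longest wavelength is m = 2: λ = 2 × 2.047 × 281 / 2.00 = 575 nm.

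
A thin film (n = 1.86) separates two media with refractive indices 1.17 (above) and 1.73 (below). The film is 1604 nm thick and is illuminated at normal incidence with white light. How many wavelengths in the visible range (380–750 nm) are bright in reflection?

8

Ray reflecting at the top interface goes from n = 1.17 toward n = 1.86: a half-wave phase shift.
Bottom surface (1.86 → 1.73): reflection off a lower-index medium gives no phase shift.
Exactly one π shift → a net half-wave offset.
For strong reflection here: 2 n t = (m + ½) λ.
λ = 2 n t / (m + ½) = 5967 / (m + ½) nm.
m=7: 796 nm (IR); m=8: 702 nm (visible); m=9: 628 nm (visible); m=10: 568 nm (visible); m=11: 519 nm (visible); m=12: 477 nm (visible); m=13: 442 nm (visible); m=14: 412 nm (visible); m=15: 385 nm (visible); m=16: 362 nm (UV).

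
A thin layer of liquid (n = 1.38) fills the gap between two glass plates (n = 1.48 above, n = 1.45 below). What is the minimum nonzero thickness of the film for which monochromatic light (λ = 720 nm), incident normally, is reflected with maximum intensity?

130 nm

At the upper boundary (n = 1.48 to n = 1.38) the reflected ray undergoes no phase shift.
At the lower boundary (n = 1.38 to n = 1.45) the reflected ray undergoes a half-wave phase shift.
The two reflections differ by half a wavelength.
So the condition for constructive reflection is 2 n t = (m + ½) λ.
Minimum at m = 0: t = λ / (4 n) = 720 / (4 × 1.38) = 130 nm.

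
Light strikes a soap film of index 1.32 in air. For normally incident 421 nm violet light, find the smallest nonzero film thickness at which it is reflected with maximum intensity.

79.7 nm

Ray reflecting at the top interface goes from n = 1.0 toward n = 1.32: a half-wave phase shift.
At the lower boundary (n = 1.32 to n = 1.0) the reflected ray undergoes no phase shift.
Net: one phase inversion between the two reflected rays.
For maximum reflection here: 2 n t = (m + ½) λ.
Minimum at m = 0: t = λ / (4 n) = 421 / (4 × 1.32) = 79.7 nm.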